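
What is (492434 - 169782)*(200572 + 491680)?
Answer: 223356492304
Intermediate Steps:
(492434 - 169782)*(200572 + 491680) = 322652*692252 = 223356492304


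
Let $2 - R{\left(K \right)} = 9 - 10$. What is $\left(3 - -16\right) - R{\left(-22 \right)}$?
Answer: $16$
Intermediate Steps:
$R{\left(K \right)} = 3$ ($R{\left(K \right)} = 2 - \left(9 - 10\right) = 2 - -1 = 2 + 1 = 3$)
$\left(3 - -16\right) - R{\left(-22 \right)} = \left(3 - -16\right) - 3 = \left(3 + 16\right) - 3 = 19 - 3 = 16$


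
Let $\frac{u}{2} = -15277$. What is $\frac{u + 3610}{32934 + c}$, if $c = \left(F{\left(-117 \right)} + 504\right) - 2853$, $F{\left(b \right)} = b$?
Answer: $- \frac{6736}{7617} \approx -0.88434$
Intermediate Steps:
$u = -30554$ ($u = 2 \left(-15277\right) = -30554$)
$c = -2466$ ($c = \left(-117 + 504\right) - 2853 = 387 - 2853 = -2466$)
$\frac{u + 3610}{32934 + c} = \frac{-30554 + 3610}{32934 - 2466} = - \frac{26944}{30468} = \left(-26944\right) \frac{1}{30468} = - \frac{6736}{7617}$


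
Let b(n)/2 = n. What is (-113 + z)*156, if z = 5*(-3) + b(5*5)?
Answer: -12168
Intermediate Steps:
b(n) = 2*n
z = 35 (z = 5*(-3) + 2*(5*5) = -15 + 2*25 = -15 + 50 = 35)
(-113 + z)*156 = (-113 + 35)*156 = -78*156 = -12168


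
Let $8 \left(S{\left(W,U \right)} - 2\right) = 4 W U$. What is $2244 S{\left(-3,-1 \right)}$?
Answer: $7854$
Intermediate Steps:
$S{\left(W,U \right)} = 2 + \frac{U W}{2}$ ($S{\left(W,U \right)} = 2 + \frac{4 W U}{8} = 2 + \frac{4 U W}{8} = 2 + \frac{U W}{2}$)
$2244 S{\left(-3,-1 \right)} = 2244 \left(2 + \frac{1}{2} \left(-1\right) \left(-3\right)\right) = 2244 \left(2 + \frac{3}{2}\right) = 2244 \cdot \frac{7}{2} = 7854$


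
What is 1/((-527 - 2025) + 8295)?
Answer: 1/5743 ≈ 0.00017412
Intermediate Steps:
1/((-527 - 2025) + 8295) = 1/(-2552 + 8295) = 1/5743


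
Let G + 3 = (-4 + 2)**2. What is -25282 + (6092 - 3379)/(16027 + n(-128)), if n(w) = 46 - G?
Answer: -406329591/16072 ≈ -25282.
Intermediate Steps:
G = 1 (G = -3 + (-4 + 2)**2 = -3 + (-2)**2 = -3 + 4 = 1)
n(w) = 45 (n(w) = 46 - 1*1 = 46 - 1 = 45)
-25282 + (6092 - 3379)/(16027 + n(-128)) = -25282 + (6092 - 3379)/(16027 + 45) = -25282 + 2713/16072 = -406329591/16072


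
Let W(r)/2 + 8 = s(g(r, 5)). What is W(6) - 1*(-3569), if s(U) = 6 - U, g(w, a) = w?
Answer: 3553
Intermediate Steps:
W(r) = -4 - 2*r (W(r) = -16 + 2*(6 - r) = -16 + (12 - 2*r) = -4 - 2*r)
W(6) - 1*(-3569) = (-4 - 2*6) - 1*(-3569) = (-4 - 12) + 3569 = -16 + 3569 = 3553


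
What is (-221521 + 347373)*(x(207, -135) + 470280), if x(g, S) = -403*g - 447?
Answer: 48630723024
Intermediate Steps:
x(g, S) = -447 - 403*g
(-221521 + 347373)*(x(207, -135) + 470280) = (-221521 + 347373)*((-447 - 403*207) + 470280) = 125852*((-447 - 83421) + 470280) = 125852*(-83868 + 470280) = 125852*386412 = 48630723024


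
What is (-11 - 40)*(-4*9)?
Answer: 1836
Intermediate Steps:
(-11 - 40)*(-4*9) = -51*(-36) = 1836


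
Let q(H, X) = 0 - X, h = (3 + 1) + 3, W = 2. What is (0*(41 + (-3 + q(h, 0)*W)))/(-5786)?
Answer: 0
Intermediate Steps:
h = 7 (h = 4 + 3 = 7)
q(H, X) = -X
(0*(41 + (-3 + q(h, 0)*W)))/(-5786) = (0*(41 + (-3 - 1*0*2)))/(-5786) = (0*(41 + (-3 + 0*2)))*(-1/5786) = (0*(41 + (-3 + 0)))*(-1/5786) = (0*(41 - 3))*(-1/5786) = (0*38)*(-1/5786) = 0*(-1/5786) = 0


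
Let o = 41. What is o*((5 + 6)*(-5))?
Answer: -2255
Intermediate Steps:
o*((5 + 6)*(-5)) = 41*((5 + 6)*(-5)) = 41*(11*(-5)) = 41*(-55) = -2255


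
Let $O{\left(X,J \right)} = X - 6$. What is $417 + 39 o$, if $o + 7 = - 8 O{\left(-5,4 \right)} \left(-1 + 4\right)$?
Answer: $10440$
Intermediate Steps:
$O{\left(X,J \right)} = -6 + X$ ($O{\left(X,J \right)} = X - 6 = -6 + X$)
$o = 257$ ($o = -7 - 8 \left(-6 - 5\right) \left(-1 + 4\right) = -7 - 8 \left(\left(-11\right) 3\right) = -7 - -264 = -7 + 264 = 257$)
$417 + 39 o = 417 + 39 \cdot 257 = 417 + 10023 = 10440$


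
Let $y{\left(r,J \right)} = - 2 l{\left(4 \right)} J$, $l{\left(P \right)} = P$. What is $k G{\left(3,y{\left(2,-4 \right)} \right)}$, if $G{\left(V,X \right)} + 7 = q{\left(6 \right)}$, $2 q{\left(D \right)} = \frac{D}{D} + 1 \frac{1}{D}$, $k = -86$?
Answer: $\frac{3311}{6} \approx 551.83$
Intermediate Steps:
$y{\left(r,J \right)} = - 8 J$ ($y{\left(r,J \right)} = \left(-2\right) 4 J = - 8 J$)
$q{\left(D \right)} = \frac{1}{2} + \frac{1}{2 D}$ ($q{\left(D \right)} = \frac{\frac{D}{D} + 1 \frac{1}{D}}{2} = \frac{1 + \frac{1}{D}}{2} = \frac{1}{2} + \frac{1}{2 D}$)
$G{\left(V,X \right)} = - \frac{77}{12}$ ($G{\left(V,X \right)} = -7 + \frac{1 + 6}{2 \cdot 6} = -7 + \frac{1}{2} \cdot \frac{1}{6} \cdot 7 = -7 + \frac{7}{12} = - \frac{77}{12}$)
$k G{\left(3,y{\left(2,-4 \right)} \right)} = \left(-86\right) \left(- \frac{77}{12}\right) = \frac{3311}{6}$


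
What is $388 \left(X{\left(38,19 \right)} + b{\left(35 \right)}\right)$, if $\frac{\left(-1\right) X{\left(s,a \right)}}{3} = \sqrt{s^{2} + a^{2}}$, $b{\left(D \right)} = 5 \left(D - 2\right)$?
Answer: $64020 - 22116 \sqrt{5} \approx 14567.0$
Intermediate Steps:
$b{\left(D \right)} = -10 + 5 D$ ($b{\left(D \right)} = 5 \left(-2 + D\right) = -10 + 5 D$)
$X{\left(s,a \right)} = - 3 \sqrt{a^{2} + s^{2}}$ ($X{\left(s,a \right)} = - 3 \sqrt{s^{2} + a^{2}} = - 3 \sqrt{a^{2} + s^{2}}$)
$388 \left(X{\left(38,19 \right)} + b{\left(35 \right)}\right) = 388 \left(- 3 \sqrt{19^{2} + 38^{2}} + \left(-10 + 5 \cdot 35\right)\right) = 388 \left(- 3 \sqrt{361 + 1444} + \left(-10 + 175\right)\right) = 388 \left(- 3 \sqrt{1805} + 165\right) = 388 \left(- 3 \cdot 19 \sqrt{5} + 165\right) = 388 \left(- 57 \sqrt{5} + 165\right) = 388 \left(165 - 57 \sqrt{5}\right) = 64020 - 22116 \sqrt{5}$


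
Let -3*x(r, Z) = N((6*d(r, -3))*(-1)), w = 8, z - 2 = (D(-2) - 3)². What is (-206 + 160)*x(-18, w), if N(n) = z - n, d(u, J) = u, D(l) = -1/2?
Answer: -2875/2 ≈ -1437.5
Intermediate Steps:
D(l) = -½ (D(l) = -1*½ = -½)
z = 57/4 (z = 2 + (-½ - 3)² = 2 + (-7/2)² = 2 + 49/4 = 57/4 ≈ 14.250)
N(n) = 57/4 - n
x(r, Z) = -19/4 - 2*r (x(r, Z) = -(57/4 - 6*r*(-1))/3 = -(57/4 - (-6)*r)/3 = -(57/4 + 6*r)/3 = -19/4 - 2*r)
(-206 + 160)*x(-18, w) = (-206 + 160)*(-19/4 - 2*(-18)) = -46*(-19/4 + 36) = -46*125/4 = -2875/2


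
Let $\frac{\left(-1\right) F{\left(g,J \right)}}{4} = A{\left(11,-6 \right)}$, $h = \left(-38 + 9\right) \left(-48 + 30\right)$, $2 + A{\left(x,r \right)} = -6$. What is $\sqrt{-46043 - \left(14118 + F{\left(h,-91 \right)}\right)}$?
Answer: $i \sqrt{60193} \approx 245.34 i$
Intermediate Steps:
$A{\left(x,r \right)} = -8$ ($A{\left(x,r \right)} = -2 - 6 = -8$)
$h = 522$ ($h = \left(-29\right) \left(-18\right) = 522$)
$F{\left(g,J \right)} = 32$ ($F{\left(g,J \right)} = \left(-4\right) \left(-8\right) = 32$)
$\sqrt{-46043 - \left(14118 + F{\left(h,-91 \right)}\right)} = \sqrt{-46043 - 14150} = \sqrt{-60193} = i \sqrt{60193}$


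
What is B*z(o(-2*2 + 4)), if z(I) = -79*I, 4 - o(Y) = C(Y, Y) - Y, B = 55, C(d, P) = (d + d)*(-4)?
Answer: -17380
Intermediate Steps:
C(d, P) = -8*d (C(d, P) = (2*d)*(-4) = -8*d)
o(Y) = 4 + 9*Y (o(Y) = 4 - (-8*Y - Y) = 4 - (-9)*Y = 4 + 9*Y)
B*z(o(-2*2 + 4)) = 55*(-79*(4 + 9*(-2*2 + 4))) = 55*(-79*(4 + 9*(-4 + 4))) = 55*(-79*(4 + 9*0)) = 55*(-79*(4 + 0)) = 55*(-79*4) = 55*(-316) = -17380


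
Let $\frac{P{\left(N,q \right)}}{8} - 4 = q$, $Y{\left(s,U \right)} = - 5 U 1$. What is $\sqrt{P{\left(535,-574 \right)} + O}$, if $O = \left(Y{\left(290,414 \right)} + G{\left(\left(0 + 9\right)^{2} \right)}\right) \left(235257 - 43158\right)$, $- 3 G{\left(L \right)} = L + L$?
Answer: $2 i \sqrt{102005709} \approx 20200.0 i$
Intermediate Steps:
$Y{\left(s,U \right)} = - 5 U$
$G{\left(L \right)} = - \frac{2 L}{3}$ ($G{\left(L \right)} = - \frac{L + L}{3} = - \frac{2 L}{3}$)
$P{\left(N,q \right)} = 32 + 8 q$
$O = -408018276$ ($O = \left(\left(-5\right) 414 - \frac{2 \left(0 + 9\right)^{2}}{3}\right) \left(235257 - 43158\right) = \left(-2070 - \frac{2 \cdot 9^{2}}{3}\right) 192099 = \left(-2070 - 54\right) 192099 = \left(-2124\right) 192099 = -408018276$)
$\sqrt{P{\left(535,-574 \right)} + O} = \sqrt{\left(32 + 8 \left(-574\right)\right) - 408018276} = \sqrt{\left(32 - 4592\right) - 408018276} = \sqrt{-4560 - 408018276} = \sqrt{-408022836} = 2 i \sqrt{102005709}$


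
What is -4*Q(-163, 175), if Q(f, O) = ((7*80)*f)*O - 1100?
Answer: 63900400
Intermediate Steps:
Q(f, O) = -1100 + 560*O*f (Q(f, O) = (560*f)*O - 1100 = 560*O*f - 1100 = -1100 + 560*O*f)
-4*Q(-163, 175) = -4*(-1100 + 560*175*(-163)) = -4*(-1100 - 15974000) = -4*(-15975100) = 63900400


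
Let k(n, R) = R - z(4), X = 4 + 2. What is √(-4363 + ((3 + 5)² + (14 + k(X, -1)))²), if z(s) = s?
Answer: √966 ≈ 31.081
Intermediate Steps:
X = 6
k(n, R) = -4 + R (k(n, R) = R - 1*4 = R - 4 = -4 + R)
√(-4363 + ((3 + 5)² + (14 + k(X, -1)))²) = √(-4363 + ((3 + 5)² + (14 + (-4 - 1)))²) = √(-4363 + (8² + (14 - 5))²) = √(-4363 + (64 + 9)²) = √(-4363 + 73²) = √(-4363 + 5329) = √966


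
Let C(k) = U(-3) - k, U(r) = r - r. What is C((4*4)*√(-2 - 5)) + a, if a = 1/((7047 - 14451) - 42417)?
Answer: -1/49821 - 16*I*√7 ≈ -2.0072e-5 - 42.332*I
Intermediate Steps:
U(r) = 0
a = -1/49821 (a = 1/(-7404 - 42417) = 1/(-49821) = -1/49821 ≈ -2.0072e-5)
C(k) = -k (C(k) = 0 - k = -k)
C((4*4)*√(-2 - 5)) + a = -4*4*√(-2 - 5) - 1/49821 = -16*√(-7) - 1/49821 = -16*I*√7 - 1/49821 = -1/49821 - 16*I*√7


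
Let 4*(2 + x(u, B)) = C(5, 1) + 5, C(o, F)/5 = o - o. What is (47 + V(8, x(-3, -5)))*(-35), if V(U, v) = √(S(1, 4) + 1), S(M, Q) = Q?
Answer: -1645 - 35*√5 ≈ -1723.3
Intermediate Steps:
C(o, F) = 0 (C(o, F) = 5*(o - o) = 5*0 = 0)
x(u, B) = -¾ (x(u, B) = -2 + (0 + 5)/4 = -2 + (¼)*5 = -2 + 5/4 = -¾)
V(U, v) = √5 (V(U, v) = √(4 + 1) = √5)
(47 + V(8, x(-3, -5)))*(-35) = (47 + √5)*(-35) = -1645 - 35*√5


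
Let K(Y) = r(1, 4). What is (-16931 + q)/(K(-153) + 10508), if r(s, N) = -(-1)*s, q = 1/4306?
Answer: -72904885/45251754 ≈ -1.6111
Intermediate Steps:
q = 1/4306 ≈ 0.00023223
r(s, N) = s
K(Y) = 1
(-16931 + q)/(K(-153) + 10508) = (-16931 + 1/4306)/(1 + 10508) = -72904885/4306/10509 = -72904885/4306*1/10509 = -72904885/45251754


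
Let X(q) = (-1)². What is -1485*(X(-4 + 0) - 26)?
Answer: 37125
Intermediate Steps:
X(q) = 1
-1485*(X(-4 + 0) - 26) = -1485*(1 - 26) = -1485*(-25) = 37125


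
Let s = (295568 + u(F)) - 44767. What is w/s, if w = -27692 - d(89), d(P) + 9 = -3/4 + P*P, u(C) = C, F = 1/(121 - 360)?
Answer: -34036707/239765752 ≈ -0.14196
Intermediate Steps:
F = -1/239 (F = 1/(-239) = -1/239 ≈ -0.0041841)
d(P) = -39/4 + P**2 (d(P) = -9 + (-3/4 + P*P) = -9 + (-3*1/4 + P**2) = -9 + (-3/4 + P**2) = -39/4 + P**2)
w = -142413/4 (w = -27692 - (-39/4 + 89**2) = -27692 - (-39/4 + 7921) = -27692 - 1*31645/4 = -27692 - 31645/4 = -142413/4 ≈ -35603.)
s = 59941438/239 (s = (295568 - 1/239) - 44767 = 70640751/239 - 44767 = 59941438/239 ≈ 2.5080e+5)
w/s = -142413/(4*59941438/239) = -142413/4*239/59941438 = -34036707/239765752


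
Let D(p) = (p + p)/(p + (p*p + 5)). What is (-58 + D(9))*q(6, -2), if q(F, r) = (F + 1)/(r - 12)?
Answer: 2746/95 ≈ 28.905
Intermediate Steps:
q(F, r) = (1 + F)/(-12 + r)
D(p) = 2*p/(5 + p + p**2) (D(p) = (2*p)/(p + (p**2 + 5)) = (2*p)/(p + (5 + p**2)) = (2*p)/(5 + p + p**2) = 2*p/(5 + p + p**2))
(-58 + D(9))*q(6, -2) = (-58 + 2*9/(5 + 9 + 9**2))*((1 + 6)/(-12 - 2)) = (-58 + 2*9/(5 + 9 + 81))*(7/(-14)) = (-58 + 2*9/95)*(-1/14*7) = (-58 + 2*9*(1/95))*(-1/2) = (-58 + 18/95)*(-1/2) = -5492/95*(-1/2) = 2746/95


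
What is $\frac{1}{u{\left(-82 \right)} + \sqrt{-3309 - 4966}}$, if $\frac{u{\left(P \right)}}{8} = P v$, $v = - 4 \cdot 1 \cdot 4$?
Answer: $\frac{10496}{110174291} - \frac{5 i \sqrt{331}}{110174291} \approx 9.5267 \cdot 10^{-5} - 8.2566 \cdot 10^{-7} i$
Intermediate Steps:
$v = -16$ ($v = \left(-4\right) 4 = -16$)
$u{\left(P \right)} = - 128 P$ ($u{\left(P \right)} = 8 P \left(-16\right) = 8 \left(- 16 P\right) = - 128 P$)
$\frac{1}{u{\left(-82 \right)} + \sqrt{-3309 - 4966}} = \frac{1}{\left(-128\right) \left(-82\right) + \sqrt{-3309 - 4966}} = \frac{1}{10496 + \sqrt{-8275}} = \frac{1}{10496 + 5 i \sqrt{331}}$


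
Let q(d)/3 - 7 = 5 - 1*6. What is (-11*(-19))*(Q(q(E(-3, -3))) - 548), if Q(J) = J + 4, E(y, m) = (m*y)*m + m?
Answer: -109934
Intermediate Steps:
E(y, m) = m + y*m² (E(y, m) = y*m² + m = m + y*m²)
q(d) = 18 (q(d) = 21 + 3*(5 - 1*6) = 21 + 3*(5 - 6) = 21 + 3*(-1) = 21 - 3 = 18)
Q(J) = 4 + J
(-11*(-19))*(Q(q(E(-3, -3))) - 548) = (-11*(-19))*((4 + 18) - 548) = 209*(22 - 548) = 209*(-526) = -109934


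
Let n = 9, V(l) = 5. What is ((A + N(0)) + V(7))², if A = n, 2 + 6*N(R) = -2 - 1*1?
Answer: 6241/36 ≈ 173.36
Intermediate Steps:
N(R) = -⅚ (N(R) = -⅓ + (-2 - 1*1)/6 = -⅓ + (-2 - 1)/6 = -⅓ + (⅙)*(-3) = -⅓ - ½ = -⅚)
A = 9
((A + N(0)) + V(7))² = ((9 - ⅚) + 5)² = (49/6 + 5)² = (79/6)² = 6241/36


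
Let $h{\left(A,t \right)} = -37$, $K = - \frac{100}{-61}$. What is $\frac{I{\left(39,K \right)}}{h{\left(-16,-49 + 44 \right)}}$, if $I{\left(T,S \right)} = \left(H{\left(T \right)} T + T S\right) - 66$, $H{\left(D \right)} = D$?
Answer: $- \frac{92655}{2257} \approx -41.052$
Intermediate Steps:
$K = \frac{100}{61}$ ($K = \left(-100\right) \left(- \frac{1}{61}\right) = \frac{100}{61} \approx 1.6393$)
$I{\left(T,S \right)} = -66 + T^{2} + S T$ ($I{\left(T,S \right)} = \left(T T + T S\right) - 66 = \left(T^{2} + S T\right) - 66 = -66 + T^{2} + S T$)
$\frac{I{\left(39,K \right)}}{h{\left(-16,-49 + 44 \right)}} = \frac{-66 + 39^{2} + \frac{100}{61} \cdot 39}{-37} = \left(-66 + 1521 + \frac{3900}{61}\right) \left(- \frac{1}{37}\right) = \frac{92655}{61} \left(- \frac{1}{37}\right) = - \frac{92655}{2257}$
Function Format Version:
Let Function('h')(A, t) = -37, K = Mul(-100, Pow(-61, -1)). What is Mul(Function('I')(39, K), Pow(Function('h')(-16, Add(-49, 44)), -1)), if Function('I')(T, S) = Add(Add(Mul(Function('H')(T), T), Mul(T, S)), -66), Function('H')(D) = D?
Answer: Rational(-92655, 2257) ≈ -41.052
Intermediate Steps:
K = Rational(100, 61) (K = Mul(-100, Rational(-1, 61)) = Rational(100, 61) ≈ 1.6393)
Function('I')(T, S) = Add(-66, Pow(T, 2), Mul(S, T)) (Function('I')(T, S) = Add(Add(Mul(T, T), Mul(T, S)), -66) = Add(Add(Pow(T, 2), Mul(S, T)), -66) = Add(-66, Pow(T, 2), Mul(S, T)))
Mul(Function('I')(39, K), Pow(Function('h')(-16, Add(-49, 44)), -1)) = Mul(Add(-66, Pow(39, 2), Mul(Rational(100, 61), 39)), Pow(-37, -1)) = Mul(Add(-66, 1521, Rational(3900, 61)), Rational(-1, 37)) = Mul(Rational(92655, 61), Rational(-1, 37)) = Rational(-92655, 2257)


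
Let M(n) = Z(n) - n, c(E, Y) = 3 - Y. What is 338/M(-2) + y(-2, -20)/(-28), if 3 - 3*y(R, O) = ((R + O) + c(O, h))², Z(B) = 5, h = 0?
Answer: 2207/42 ≈ 52.548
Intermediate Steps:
M(n) = 5 - n
y(R, O) = 1 - (3 + O + R)²/3 (y(R, O) = 1 - ((R + O) + (3 - 1*0))²/3 = 1 - ((O + R) + (3 + 0))²/3 = 1 - ((O + R) + 3)²/3 = 1 - (3 + O + R)²/3)
338/M(-2) + y(-2, -20)/(-28) = 338/(5 - 1*(-2)) + (1 - (3 - 20 - 2)²/3)/(-28) = 338/(5 + 2) + (1 - ⅓*(-19)²)*(-1/28) = 338/7 + (1 - ⅓*361)*(-1/28) = 338*(⅐) + (1 - 361/3)*(-1/28) = 338/7 - 358/3*(-1/28) = 338/7 + 179/42 = 2207/42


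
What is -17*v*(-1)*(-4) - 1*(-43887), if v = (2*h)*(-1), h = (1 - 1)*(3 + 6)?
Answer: 43887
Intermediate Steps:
h = 0 (h = 0*9 = 0)
v = 0 (v = (2*0)*(-1) = 0*(-1) = 0)
-17*v*(-1)*(-4) - 1*(-43887) = -17*0*(-1)*(-4) - 1*(-43887) = -0*(-4) + 43887 = -17*0 + 43887 = 0 + 43887 = 43887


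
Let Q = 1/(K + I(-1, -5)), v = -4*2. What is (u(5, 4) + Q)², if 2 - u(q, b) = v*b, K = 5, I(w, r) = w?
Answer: 18769/16 ≈ 1173.1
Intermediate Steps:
v = -8
u(q, b) = 2 + 8*b (u(q, b) = 2 - (-8)*b = 2 + 8*b)
Q = ¼ (Q = 1/(5 - 1) = 1/4 = ¼ ≈ 0.25000)
(u(5, 4) + Q)² = ((2 + 8*4) + ¼)² = ((2 + 32) + ¼)² = (34 + ¼)² = (137/4)² = 18769/16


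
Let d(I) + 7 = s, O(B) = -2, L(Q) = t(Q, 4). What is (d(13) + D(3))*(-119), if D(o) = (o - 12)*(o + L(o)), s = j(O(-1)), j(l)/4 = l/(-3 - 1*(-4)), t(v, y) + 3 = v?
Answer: 4998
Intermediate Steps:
t(v, y) = -3 + v
L(Q) = -3 + Q
j(l) = 4*l (j(l) = 4*(l/(-3 - 1*(-4))) = 4*(l/(-3 + 4)) = 4*(l/1) = 4*(l*1) = 4*l)
s = -8 (s = 4*(-2) = -8)
d(I) = -15 (d(I) = -7 - 8 = -15)
D(o) = (-12 + o)*(-3 + 2*o) (D(o) = (o - 12)*(o + (-3 + o)) = (-12 + o)*(-3 + 2*o))
(d(13) + D(3))*(-119) = (-15 + (36 - 27*3 + 2*3²))*(-119) = (-15 + (36 - 81 + 2*9))*(-119) = (-15 + (36 - 81 + 18))*(-119) = (-15 - 27)*(-119) = -42*(-119) = 4998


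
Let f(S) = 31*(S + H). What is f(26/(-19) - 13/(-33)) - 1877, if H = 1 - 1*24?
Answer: -1642871/627 ≈ -2620.2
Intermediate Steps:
H = -23 (H = 1 - 24 = -23)
f(S) = -713 + 31*S (f(S) = 31*(S - 23) = 31*(-23 + S) = -713 + 31*S)
f(26/(-19) - 13/(-33)) - 1877 = (-713 + 31*(26/(-19) - 13/(-33))) - 1877 = (-713 + 31*(26*(-1/19) - 13*(-1/33))) - 1877 = (-713 + 31*(-26/19 + 13/33)) - 1877 = (-713 + 31*(-611/627)) - 1877 = (-713 - 18941/627) - 1877 = -465992/627 - 1877 = -1642871/627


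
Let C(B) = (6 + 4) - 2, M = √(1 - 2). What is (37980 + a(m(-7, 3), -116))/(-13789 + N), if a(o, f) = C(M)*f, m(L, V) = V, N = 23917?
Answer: 9263/2532 ≈ 3.6584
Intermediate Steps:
M = I (M = √(-1) = I ≈ 1.0*I)
C(B) = 8 (C(B) = 10 - 2 = 8)
a(o, f) = 8*f
(37980 + a(m(-7, 3), -116))/(-13789 + N) = (37980 + 8*(-116))/(-13789 + 23917) = (37980 - 928)/10128 = 37052*(1/10128) = 9263/2532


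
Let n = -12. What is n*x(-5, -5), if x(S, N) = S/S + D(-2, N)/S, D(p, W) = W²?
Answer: 48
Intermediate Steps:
x(S, N) = 1 + N²/S (x(S, N) = S/S + N²/S = 1 + N²/S)
n*x(-5, -5) = -12*(-5 + (-5)²)/(-5) = -(-12)*(-5 + 25)/5 = -(-12)*20/5 = -12*(-4) = 48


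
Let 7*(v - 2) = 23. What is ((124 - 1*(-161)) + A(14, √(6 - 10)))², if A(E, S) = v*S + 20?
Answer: 4552749/49 + 45140*I/7 ≈ 92913.0 + 6448.6*I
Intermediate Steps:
v = 37/7 (v = 2 + (⅐)*23 = 2 + 23/7 = 37/7 ≈ 5.2857)
A(E, S) = 20 + 37*S/7 (A(E, S) = 37*S/7 + 20 = 20 + 37*S/7)
((124 - 1*(-161)) + A(14, √(6 - 10)))² = ((124 - 1*(-161)) + (20 + 37*√(6 - 10)/7))² = ((124 + 161) + (20 + 37*√(-4)/7))² = (285 + (20 + 37*(2*I)/7))² = (285 + (20 + 74*I/7))² = (305 + 74*I/7)²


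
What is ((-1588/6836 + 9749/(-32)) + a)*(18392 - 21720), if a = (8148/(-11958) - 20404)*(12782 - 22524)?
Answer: -2253252989304209880/3406037 ≈ -6.6155e+11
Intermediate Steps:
a = 396173335260/1993 (a = (8148*(-1/11958) - 20404)*(-9742) = (-1358/1993 - 20404)*(-9742) = -40666530/1993*(-9742) = 396173335260/1993 ≈ 1.9878e+8)
((-1588/6836 + 9749/(-32)) + a)*(18392 - 21720) = ((-1588/6836 + 9749/(-32)) + 396173335260/1993)*(18392 - 21720) = ((-1588*1/6836 + 9749*(-1/32)) + 396173335260/1993)*(-3328) = ((-397/1709 - 9749/32) + 396173335260/1993)*(-3328) = (-16673745/54688 + 396173335260/1993)*(-3328) = (21665894127925095/108993184)*(-3328) = -2253252989304209880/3406037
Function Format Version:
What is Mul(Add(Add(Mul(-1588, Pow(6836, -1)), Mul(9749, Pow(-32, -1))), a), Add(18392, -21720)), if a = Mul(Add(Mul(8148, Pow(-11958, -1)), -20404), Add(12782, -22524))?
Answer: Rational(-2253252989304209880, 3406037) ≈ -6.6155e+11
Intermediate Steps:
a = Rational(396173335260, 1993) (a = Mul(Add(Mul(8148, Rational(-1, 11958)), -20404), -9742) = Mul(Add(Rational(-1358, 1993), -20404), -9742) = Mul(Rational(-40666530, 1993), -9742) = Rational(396173335260, 1993) ≈ 1.9878e+8)
Mul(Add(Add(Mul(-1588, Pow(6836, -1)), Mul(9749, Pow(-32, -1))), a), Add(18392, -21720)) = Mul(Add(Add(Mul(-1588, Pow(6836, -1)), Mul(9749, Pow(-32, -1))), Rational(396173335260, 1993)), Add(18392, -21720)) = Mul(Add(Add(Mul(-1588, Rational(1, 6836)), Mul(9749, Rational(-1, 32))), Rational(396173335260, 1993)), -3328) = Mul(Add(Add(Rational(-397, 1709), Rational(-9749, 32)), Rational(396173335260, 1993)), -3328) = Mul(Add(Rational(-16673745, 54688), Rational(396173335260, 1993)), -3328) = Mul(Rational(21665894127925095, 108993184), -3328) = Rational(-2253252989304209880, 3406037)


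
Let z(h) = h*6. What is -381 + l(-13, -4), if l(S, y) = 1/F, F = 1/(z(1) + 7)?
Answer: -368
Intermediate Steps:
z(h) = 6*h
F = 1/13 (F = 1/(6*1 + 7) = 1/(6 + 7) = 1/13 ≈ 0.076923)
l(S, y) = 13 (l(S, y) = 1/(1/13) = 13)
-381 + l(-13, -4) = -381 + 13 = -368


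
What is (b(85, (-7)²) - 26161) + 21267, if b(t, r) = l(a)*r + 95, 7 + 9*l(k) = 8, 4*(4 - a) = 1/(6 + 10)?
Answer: -43142/9 ≈ -4793.6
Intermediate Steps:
a = 255/64 (a = 4 - 1/(4*(6 + 10)) = 4 - ¼/16 = 4 - ¼*1/16 = 4 - 1/64 = 255/64 ≈ 3.9844)
l(k) = ⅑ (l(k) = -7/9 + (⅑)*8 = -7/9 + 8/9 = ⅑)
b(t, r) = 95 + r/9 (b(t, r) = r/9 + 95 = 95 + r/9)
(b(85, (-7)²) - 26161) + 21267 = ((95 + (⅑)*(-7)²) - 26161) + 21267 = ((95 + (⅑)*49) - 26161) + 21267 = ((95 + 49/9) - 26161) + 21267 = (904/9 - 26161) + 21267 = -234545/9 + 21267 = -43142/9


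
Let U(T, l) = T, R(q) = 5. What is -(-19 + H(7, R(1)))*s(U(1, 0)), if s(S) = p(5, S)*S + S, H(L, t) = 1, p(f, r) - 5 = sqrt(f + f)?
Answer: 108 + 18*sqrt(10) ≈ 164.92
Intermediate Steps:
p(f, r) = 5 + sqrt(2)*sqrt(f) (p(f, r) = 5 + sqrt(f + f) = 5 + sqrt(2*f) = 5 + sqrt(2)*sqrt(f))
s(S) = S + S*(5 + sqrt(10)) (s(S) = (5 + sqrt(2)*sqrt(5))*S + S = (5 + sqrt(10))*S + S = S*(5 + sqrt(10)) + S = S + S*(5 + sqrt(10)))
-(-19 + H(7, R(1)))*s(U(1, 0)) = -(-19 + 1)*1*(6 + sqrt(10)) = -(-18)*(6 + sqrt(10)) = -(-108 - 18*sqrt(10)) = 108 + 18*sqrt(10)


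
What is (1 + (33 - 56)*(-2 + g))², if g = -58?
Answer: 1907161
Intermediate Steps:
(1 + (33 - 56)*(-2 + g))² = (1 + (33 - 56)*(-2 - 58))² = (1 - 23*(-60))² = (1 + 1380)² = 1381² = 1907161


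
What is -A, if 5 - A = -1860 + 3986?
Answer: 2121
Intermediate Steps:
A = -2121 (A = 5 - (-1860 + 3986) = 5 - 1*2126 = 5 - 2126 = -2121)
-A = -1*(-2121) = 2121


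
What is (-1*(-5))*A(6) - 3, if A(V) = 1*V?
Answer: 27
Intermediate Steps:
A(V) = V
(-1*(-5))*A(6) - 3 = -1*(-5)*6 - 3 = 5*6 - 3 = 30 - 3 = 27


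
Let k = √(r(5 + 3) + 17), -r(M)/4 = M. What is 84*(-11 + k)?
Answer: -924 + 84*I*√15 ≈ -924.0 + 325.33*I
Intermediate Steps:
r(M) = -4*M
k = I*√15 (k = √(-4*(5 + 3) + 17) = √(-4*8 + 17) = √(-32 + 17) = √(-15) = I*√15 ≈ 3.873*I)
84*(-11 + k) = 84*(-11 + I*√15) = -924 + 84*I*√15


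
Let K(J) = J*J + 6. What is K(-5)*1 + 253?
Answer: 284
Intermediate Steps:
K(J) = 6 + J**2 (K(J) = J**2 + 6 = 6 + J**2)
K(-5)*1 + 253 = (6 + (-5)**2)*1 + 253 = (6 + 25)*1 + 253 = 31*1 + 253 = 31 + 253 = 284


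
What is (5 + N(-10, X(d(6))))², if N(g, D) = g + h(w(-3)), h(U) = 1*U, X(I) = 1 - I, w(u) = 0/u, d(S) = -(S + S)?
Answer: 25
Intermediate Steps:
d(S) = -2*S
w(u) = 0
h(U) = U
N(g, D) = g (N(g, D) = g + 0 = g)
(5 + N(-10, X(d(6))))² = (5 - 10)² = (-5)² = 25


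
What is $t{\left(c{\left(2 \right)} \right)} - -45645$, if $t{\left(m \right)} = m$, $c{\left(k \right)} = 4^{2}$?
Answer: $45661$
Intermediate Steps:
$c{\left(k \right)} = 16$
$t{\left(c{\left(2 \right)} \right)} - -45645 = 16 - -45645 = 16 + 45645 = 45661$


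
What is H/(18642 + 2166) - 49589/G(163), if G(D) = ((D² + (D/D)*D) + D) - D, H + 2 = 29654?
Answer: -9966277/23176644 ≈ -0.43001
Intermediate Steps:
H = 29652 (H = -2 + 29654 = 29652)
G(D) = D + D² (G(D) = ((D² + 1*D) + D) - D = ((D² + D) + D) - D = ((D + D²) + D) - D = (D² + 2*D) - D = D + D²)
H/(18642 + 2166) - 49589/G(163) = 29652/(18642 + 2166) - 49589*1/(163*(1 + 163)) = 29652/20808 - 49589/(163*164) = 29652*(1/20808) - 49589/26732 = 2471/1734 - 49589*1/26732 = 2471/1734 - 49589/26732 = -9966277/23176644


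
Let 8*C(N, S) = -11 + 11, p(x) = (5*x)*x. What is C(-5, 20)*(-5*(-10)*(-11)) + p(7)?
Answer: 245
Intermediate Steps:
p(x) = 5*x²
C(N, S) = 0 (C(N, S) = (-11 + 11)/8 = (⅛)*0 = 0)
C(-5, 20)*(-5*(-10)*(-11)) + p(7) = 0*(-5*(-10)*(-11)) + 5*7² = 0*(50*(-11)) + 5*49 = 0*(-550) + 245 = 0 + 245 = 245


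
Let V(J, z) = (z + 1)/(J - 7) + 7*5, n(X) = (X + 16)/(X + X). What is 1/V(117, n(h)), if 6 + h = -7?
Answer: 2860/100123 ≈ 0.028565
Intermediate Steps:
h = -13 (h = -6 - 7 = -13)
n(X) = (16 + X)/(2*X) (n(X) = (16 + X)/((2*X)) = (16 + X)*(1/(2*X)) = (16 + X)/(2*X))
V(J, z) = 35 + (1 + z)/(-7 + J) (V(J, z) = (1 + z)/(-7 + J) + 35 = 35 + (1 + z)/(-7 + J))
1/V(117, n(h)) = 1/((-244 + (½)*(16 - 13)/(-13) + 35*117)/(-7 + 117)) = 1/((-244 + (½)*(-1/13)*3 + 4095)/110) = 1/((-244 - 3/26 + 4095)/110) = 1/((1/110)*(100123/26)) = 1/(100123/2860) = 2860/100123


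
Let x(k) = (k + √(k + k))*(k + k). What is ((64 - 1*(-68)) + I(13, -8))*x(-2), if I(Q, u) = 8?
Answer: 1120 - 1120*I ≈ 1120.0 - 1120.0*I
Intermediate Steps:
x(k) = 2*k*(k + √2*√k) (x(k) = (k + √(2*k))*(2*k) = (k + √2*√k)*(2*k) = 2*k*(k + √2*√k))
((64 - 1*(-68)) + I(13, -8))*x(-2) = ((64 - 1*(-68)) + 8)*(2*(-2)² + 2*√2*(-2)^(3/2)) = ((64 + 68) + 8)*(2*4 + 2*√2*(-2*I*√2)) = (132 + 8)*(8 - 8*I) = 140*(8 - 8*I) = 1120 - 1120*I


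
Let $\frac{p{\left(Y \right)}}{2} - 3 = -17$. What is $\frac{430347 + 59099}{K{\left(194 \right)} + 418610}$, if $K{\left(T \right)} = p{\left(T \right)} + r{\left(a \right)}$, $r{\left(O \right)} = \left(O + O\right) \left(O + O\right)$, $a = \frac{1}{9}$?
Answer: $\frac{19822563}{16952573} \approx 1.1693$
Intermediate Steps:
$a = \frac{1}{9} \approx 0.11111$
$p{\left(Y \right)} = -28$ ($p{\left(Y \right)} = 6 + 2 \left(-17\right) = 6 - 34 = -28$)
$r{\left(O \right)} = 4 O^{2}$ ($r{\left(O \right)} = 2 O 2 O = 4 O^{2}$)
$K{\left(T \right)} = - \frac{2264}{81}$ ($K{\left(T \right)} = -28 + \frac{4}{81} = - \frac{2264}{81}$)
$\frac{430347 + 59099}{K{\left(194 \right)} + 418610} = \frac{430347 + 59099}{- \frac{2264}{81} + 418610} = \frac{489446}{\frac{33905146}{81}} = 489446 \cdot \frac{81}{33905146} = \frac{19822563}{16952573}$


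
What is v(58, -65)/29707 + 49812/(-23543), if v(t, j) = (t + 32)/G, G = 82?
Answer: -60669309009/28675067941 ≈ -2.1157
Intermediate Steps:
v(t, j) = 16/41 + t/82 (v(t, j) = (t + 32)/82 = (32 + t)*(1/82) = 16/41 + t/82)
v(58, -65)/29707 + 49812/(-23543) = (16/41 + (1/82)*58)/29707 + 49812/(-23543) = (16/41 + 29/41)*(1/29707) + 49812*(-1/23543) = (45/41)*(1/29707) - 49812/23543 = 45/1217987 - 49812/23543 = -60669309009/28675067941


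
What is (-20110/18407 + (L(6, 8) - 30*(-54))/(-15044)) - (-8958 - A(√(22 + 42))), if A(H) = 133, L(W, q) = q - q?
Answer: 629275268612/69228727 ≈ 9089.8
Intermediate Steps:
L(W, q) = 0
(-20110/18407 + (L(6, 8) - 30*(-54))/(-15044)) - (-8958 - A(√(22 + 42))) = (-20110/18407 + (0 - 30*(-54))/(-15044)) - (-8958 - 1*133) = (-20110*1/18407 + (0 + 1620)*(-1/15044)) - (-8958 - 133) = (-20110/18407 + 1620*(-1/15044)) - 1*(-9091) = (-20110/18407 - 405/3761) + 9091 = -83088545/69228727 + 9091 = 629275268612/69228727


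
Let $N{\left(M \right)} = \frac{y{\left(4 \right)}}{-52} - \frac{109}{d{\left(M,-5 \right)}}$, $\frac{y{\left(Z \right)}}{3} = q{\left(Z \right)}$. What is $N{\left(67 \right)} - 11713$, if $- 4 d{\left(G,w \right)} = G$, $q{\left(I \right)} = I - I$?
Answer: $- \frac{784335}{67} \approx -11707.0$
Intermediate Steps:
$q{\left(I \right)} = 0$
$d{\left(G,w \right)} = - \frac{G}{4}$
$y{\left(Z \right)} = 0$ ($y{\left(Z \right)} = 3 \cdot 0 = 0$)
$N{\left(M \right)} = \frac{436}{M}$ ($N{\left(M \right)} = \frac{0}{-52} - \frac{109}{\left(- \frac{1}{4}\right) M} = 0 \left(- \frac{1}{52}\right) - 109 \left(- \frac{4}{M}\right) = 0 + \frac{436}{M} = \frac{436}{M}$)
$N{\left(67 \right)} - 11713 = \frac{436}{67} - 11713 = - \frac{784335}{67}$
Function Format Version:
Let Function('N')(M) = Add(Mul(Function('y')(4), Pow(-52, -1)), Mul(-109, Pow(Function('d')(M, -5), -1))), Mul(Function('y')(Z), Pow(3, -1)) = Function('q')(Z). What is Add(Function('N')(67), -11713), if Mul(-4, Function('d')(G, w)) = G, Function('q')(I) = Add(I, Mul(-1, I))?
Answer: Rational(-784335, 67) ≈ -11707.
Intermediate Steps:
Function('q')(I) = 0
Function('d')(G, w) = Mul(Rational(-1, 4), G)
Function('y')(Z) = 0 (Function('y')(Z) = Mul(3, 0) = 0)
Function('N')(M) = Mul(436, Pow(M, -1)) (Function('N')(M) = Add(Mul(0, Pow(-52, -1)), Mul(-109, Pow(Mul(Rational(-1, 4), M), -1))) = Add(Mul(0, Rational(-1, 52)), Mul(-109, Mul(-4, Pow(M, -1)))) = Add(0, Mul(436, Pow(M, -1))) = Mul(436, Pow(M, -1)))
Add(Function('N')(67), -11713) = Add(Mul(436, Pow(67, -1)), -11713) = Add(Mul(436, Rational(1, 67)), -11713) = Add(Rational(436, 67), -11713) = Rational(-784335, 67)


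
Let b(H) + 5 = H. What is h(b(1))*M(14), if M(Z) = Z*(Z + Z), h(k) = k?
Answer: -1568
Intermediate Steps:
b(H) = -5 + H
M(Z) = 2*Z**2 (M(Z) = Z*(2*Z) = 2*Z**2)
h(b(1))*M(14) = (-5 + 1)*(2*14**2) = -8*196 = -4*392 = -1568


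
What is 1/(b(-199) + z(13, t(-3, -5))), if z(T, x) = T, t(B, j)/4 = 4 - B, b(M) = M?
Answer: -1/186 ≈ -0.0053763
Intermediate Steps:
t(B, j) = 16 - 4*B (t(B, j) = 4*(4 - B) = 16 - 4*B)
1/(b(-199) + z(13, t(-3, -5))) = 1/(-199 + 13) = 1/(-186) = -1/186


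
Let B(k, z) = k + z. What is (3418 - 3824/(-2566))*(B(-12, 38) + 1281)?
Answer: 5734078242/1283 ≈ 4.4693e+6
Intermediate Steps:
(3418 - 3824/(-2566))*(B(-12, 38) + 1281) = (3418 - 3824/(-2566))*((-12 + 38) + 1281) = (3418 - 3824*(-1/2566))*(26 + 1281) = (3418 + 1912/1283)*1307 = (4387206/1283)*1307 = 5734078242/1283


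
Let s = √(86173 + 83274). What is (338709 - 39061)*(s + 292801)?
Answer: 87737234048 + 299648*√169447 ≈ 8.7861e+10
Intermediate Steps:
s = √169447 ≈ 411.64
(338709 - 39061)*(s + 292801) = (338709 - 39061)*(√169447 + 292801) = 299648*(292801 + √169447) = 87737234048 + 299648*√169447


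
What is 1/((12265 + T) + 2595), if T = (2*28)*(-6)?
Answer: 1/14524 ≈ 6.8852e-5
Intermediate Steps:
T = -336 (T = 56*(-6) = -336)
1/((12265 + T) + 2595) = 1/((12265 - 336) + 2595) = 1/(11929 + 2595) = 1/14524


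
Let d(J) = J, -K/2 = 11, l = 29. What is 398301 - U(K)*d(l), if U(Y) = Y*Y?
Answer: 384265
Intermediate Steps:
K = -22 (K = -2*11 = -22)
U(Y) = Y²
398301 - U(K)*d(l) = 398301 - (-22)²*29 = 398301 - 484*29 = 398301 - 1*14036 = 398301 - 14036 = 384265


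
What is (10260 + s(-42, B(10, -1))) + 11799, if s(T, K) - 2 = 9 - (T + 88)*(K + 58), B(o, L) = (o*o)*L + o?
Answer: 23542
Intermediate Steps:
B(o, L) = o + L*o**2 (B(o, L) = o**2*L + o = L*o**2 + o = o + L*o**2)
s(T, K) = 11 - (58 + K)*(88 + T) (s(T, K) = 2 + (9 - (T + 88)*(K + 58)) = 2 + (9 - (88 + T)*(58 + K)) = 2 + (9 - (58 + K)*(88 + T)) = 11 - (58 + K)*(88 + T))
(10260 + s(-42, B(10, -1))) + 11799 = (10260 + (-5093 - 880*(1 - 1*10) - 58*(-42) - 1*10*(1 - 1*10)*(-42))) + 11799 = (10260 + (-5093 - 880*(1 - 10) + 2436 - 1*10*(1 - 10)*(-42))) + 11799 = (10260 + (-5093 - 880*(-9) + 2436 - 1*10*(-9)*(-42))) + 11799 = (10260 + (-5093 - 88*(-90) + 2436 - 1*(-90)*(-42))) + 11799 = (10260 + (-5093 + 7920 + 2436 - 3780)) + 11799 = (10260 + 1483) + 11799 = 11743 + 11799 = 23542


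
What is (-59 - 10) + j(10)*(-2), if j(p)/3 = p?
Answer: -129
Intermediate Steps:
j(p) = 3*p
(-59 - 10) + j(10)*(-2) = (-59 - 10) + (3*10)*(-2) = -69 + 30*(-2) = -69 - 60 = -129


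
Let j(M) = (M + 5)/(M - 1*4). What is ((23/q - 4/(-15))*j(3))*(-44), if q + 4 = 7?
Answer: 41888/15 ≈ 2792.5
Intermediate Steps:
q = 3 (q = -4 + 7 = 3)
j(M) = (5 + M)/(-4 + M) (j(M) = (5 + M)/(M - 4) = (5 + M)/(-4 + M))
((23/q - 4/(-15))*j(3))*(-44) = ((23/3 - 4/(-15))*((5 + 3)/(-4 + 3)))*(-44) = ((23*(⅓) - 4*(-1/15))*(8/(-1)))*(-44) = ((23/3 + 4/15)*(-1*8))*(-44) = ((119/15)*(-8))*(-44) = -952/15*(-44) = 41888/15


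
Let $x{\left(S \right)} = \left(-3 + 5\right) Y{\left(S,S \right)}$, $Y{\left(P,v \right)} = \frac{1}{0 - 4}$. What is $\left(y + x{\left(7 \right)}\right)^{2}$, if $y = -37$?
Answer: $\frac{5625}{4} \approx 1406.3$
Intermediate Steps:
$Y{\left(P,v \right)} = - \frac{1}{4}$ ($Y{\left(P,v \right)} = \frac{1}{-4} = - \frac{1}{4}$)
$x{\left(S \right)} = - \frac{1}{2}$ ($x{\left(S \right)} = \left(-3 + 5\right) \left(- \frac{1}{4}\right) = 2 \left(- \frac{1}{4}\right) = - \frac{1}{2}$)
$\left(y + x{\left(7 \right)}\right)^{2} = \left(-37 - \frac{1}{2}\right)^{2} = \left(- \frac{75}{2}\right)^{2} = \frac{5625}{4}$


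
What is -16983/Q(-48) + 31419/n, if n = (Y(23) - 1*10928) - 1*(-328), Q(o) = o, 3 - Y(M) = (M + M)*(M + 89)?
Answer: 88652385/251984 ≈ 351.82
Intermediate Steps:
Y(M) = 3 - 2*M*(89 + M) (Y(M) = 3 - (M + M)*(M + 89) = 3 - 2*M*(89 + M))
n = -15749 (n = ((3 - 178*23 - 2*23²) - 1*10928) - 1*(-328) = ((3 - 4094 - 2*529) - 10928) + 328 = ((3 - 4094 - 1058) - 10928) + 328 = (-5149 - 10928) + 328 = -16077 + 328 = -15749)
-16983/Q(-48) + 31419/n = -16983/(-48) + 31419/(-15749) = -16983*(-1/48) + 31419*(-1/15749) = 5661/16 - 31419/15749 = 88652385/251984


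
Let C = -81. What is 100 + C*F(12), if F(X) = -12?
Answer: 1072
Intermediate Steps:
100 + C*F(12) = 100 - 81*(-12) = 100 + 972 = 1072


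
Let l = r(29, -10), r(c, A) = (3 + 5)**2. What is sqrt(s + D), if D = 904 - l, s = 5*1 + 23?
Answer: 2*sqrt(217) ≈ 29.462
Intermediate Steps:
s = 28 (s = 5 + 23 = 28)
r(c, A) = 64 (r(c, A) = 8**2 = 64)
l = 64
D = 840 (D = 904 - 1*64 = 904 - 64 = 840)
sqrt(s + D) = sqrt(28 + 840) = sqrt(868) = 2*sqrt(217)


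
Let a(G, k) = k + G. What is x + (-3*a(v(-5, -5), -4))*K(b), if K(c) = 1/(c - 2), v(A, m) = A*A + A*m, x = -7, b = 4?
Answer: -76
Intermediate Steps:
v(A, m) = A**2 + A*m
K(c) = 1/(-2 + c)
a(G, k) = G + k
x + (-3*a(v(-5, -5), -4))*K(b) = -7 + (-3*(-5*(-5 - 5) - 4))/(-2 + 4) = -7 - 3*(-5*(-10) - 4)/2 = -7 - 3*(50 - 4)*(1/2) = -7 - 3*46*(1/2) = -7 - 138*1/2 = -7 - 69 = -76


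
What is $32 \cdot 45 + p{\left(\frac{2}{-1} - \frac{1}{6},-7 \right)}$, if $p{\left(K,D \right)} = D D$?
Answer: $1489$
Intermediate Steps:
$p{\left(K,D \right)} = D^{2}$
$32 \cdot 45 + p{\left(\frac{2}{-1} - \frac{1}{6},-7 \right)} = 32 \cdot 45 + \left(-7\right)^{2} = 1440 + 49 = 1489$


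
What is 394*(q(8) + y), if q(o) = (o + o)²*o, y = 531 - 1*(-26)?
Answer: 1026370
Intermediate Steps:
y = 557 (y = 531 + 26 = 557)
q(o) = 4*o³ (q(o) = (2*o)²*o = (4*o²)*o = 4*o³)
394*(q(8) + y) = 394*(4*8³ + 557) = 394*(4*512 + 557) = 394*(2048 + 557) = 394*2605 = 1026370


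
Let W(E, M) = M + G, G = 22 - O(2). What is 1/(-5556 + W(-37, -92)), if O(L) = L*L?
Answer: -1/5630 ≈ -0.00017762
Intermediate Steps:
O(L) = L²
G = 18 (G = 22 - 1*2² = 22 - 1*4 = 22 - 4 = 18)
W(E, M) = 18 + M (W(E, M) = M + 18 = 18 + M)
1/(-5556 + W(-37, -92)) = 1/(-5556 + (18 - 92)) = 1/(-5556 - 74) = 1/(-5630) = -1/5630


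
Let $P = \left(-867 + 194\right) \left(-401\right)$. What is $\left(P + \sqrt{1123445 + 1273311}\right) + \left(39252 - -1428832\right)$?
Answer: $1737957 + 2 \sqrt{599189} \approx 1.7395 \cdot 10^{6}$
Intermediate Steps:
$P = 269873$ ($P = \left(-673\right) \left(-401\right) = 269873$)
$\left(P + \sqrt{1123445 + 1273311}\right) + \left(39252 - -1428832\right) = \left(269873 + \sqrt{1123445 + 1273311}\right) + \left(39252 - -1428832\right) = \left(269873 + \sqrt{2396756}\right) + \left(39252 + 1428832\right) = \left(269873 + 2 \sqrt{599189}\right) + 1468084 = 1737957 + 2 \sqrt{599189}$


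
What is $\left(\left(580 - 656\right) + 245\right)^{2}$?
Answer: $28561$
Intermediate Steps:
$\left(\left(580 - 656\right) + 245\right)^{2} = \left(-76 + 245\right)^{2} = 169^{2} = 28561$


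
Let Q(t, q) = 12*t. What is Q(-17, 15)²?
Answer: 41616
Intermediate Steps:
Q(-17, 15)² = (12*(-17))² = (-204)² = 41616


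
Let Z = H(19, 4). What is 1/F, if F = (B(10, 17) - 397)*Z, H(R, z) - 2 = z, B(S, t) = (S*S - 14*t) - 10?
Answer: -1/3270 ≈ -0.00030581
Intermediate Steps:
B(S, t) = -10 + S**2 - 14*t (B(S, t) = (S**2 - 14*t) - 10 = -10 + S**2 - 14*t)
H(R, z) = 2 + z
Z = 6 (Z = 2 + 4 = 6)
F = -3270 (F = ((-10 + 10**2 - 14*17) - 397)*6 = ((-10 + 100 - 238) - 397)*6 = (-148 - 397)*6 = -545*6 = -3270)
1/F = 1/(-3270) = -1/3270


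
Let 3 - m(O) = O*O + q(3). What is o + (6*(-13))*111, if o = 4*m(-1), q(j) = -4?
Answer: -8634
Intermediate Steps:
m(O) = 7 - O**2 (m(O) = 3 - (O*O - 4) = 3 - (O**2 - 4) = 3 - (-4 + O**2) = 3 + (4 - O**2) = 7 - O**2)
o = 24 (o = 4*(7 - 1*(-1)**2) = 4*(7 - 1*1) = 4*(7 - 1) = 4*6 = 24)
o + (6*(-13))*111 = 24 + (6*(-13))*111 = 24 - 78*111 = 24 - 8658 = -8634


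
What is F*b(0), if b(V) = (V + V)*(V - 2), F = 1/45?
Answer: 0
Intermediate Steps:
F = 1/45 ≈ 0.022222
b(V) = 2*V*(-2 + V) (b(V) = (2*V)*(-2 + V) = 2*V*(-2 + V))
F*b(0) = (2*0*(-2 + 0))/45 = (2*0*(-2))/45 = (1/45)*0 = 0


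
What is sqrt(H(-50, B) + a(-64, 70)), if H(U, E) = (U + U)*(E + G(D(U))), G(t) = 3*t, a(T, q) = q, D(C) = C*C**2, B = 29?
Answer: sqrt(37497170) ≈ 6123.5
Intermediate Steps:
D(C) = C**3
H(U, E) = 2*U*(E + 3*U**3) (H(U, E) = (U + U)*(E + 3*U**3) = (2*U)*(E + 3*U**3) = 2*U*(E + 3*U**3))
sqrt(H(-50, B) + a(-64, 70)) = sqrt(2*(-50)*(29 + 3*(-50)**3) + 70) = sqrt(2*(-50)*(29 + 3*(-125000)) + 70) = sqrt(2*(-50)*(29 - 375000) + 70) = sqrt(2*(-50)*(-374971) + 70) = sqrt(37497100 + 70) = sqrt(37497170)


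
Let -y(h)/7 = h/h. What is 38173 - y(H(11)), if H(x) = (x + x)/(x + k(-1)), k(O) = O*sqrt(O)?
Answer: 38180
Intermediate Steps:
k(O) = O**(3/2)
H(x) = 2*x/(x - I) (H(x) = (x + x)/(x + (-1)**(3/2)) = (2*x)/(x - I) = 2*x/(x - I))
y(h) = -7 (y(h) = -7*h/h = -7*1 = -7)
38173 - y(H(11)) = 38173 - 1*(-7) = 38173 + 7 = 38180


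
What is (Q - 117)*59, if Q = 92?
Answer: -1475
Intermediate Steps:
(Q - 117)*59 = (92 - 117)*59 = -25*59 = -1475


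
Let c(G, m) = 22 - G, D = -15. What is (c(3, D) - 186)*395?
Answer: -65965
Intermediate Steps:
(c(3, D) - 186)*395 = ((22 - 1*3) - 186)*395 = ((22 - 3) - 186)*395 = (19 - 186)*395 = -167*395 = -65965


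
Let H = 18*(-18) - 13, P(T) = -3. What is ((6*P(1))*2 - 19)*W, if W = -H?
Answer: -18535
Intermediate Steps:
H = -337 (H = -324 - 13 = -337)
W = 337 (W = -1*(-337) = 337)
((6*P(1))*2 - 19)*W = ((6*(-3))*2 - 19)*337 = (-18*2 - 19)*337 = (-36 - 19)*337 = -55*337 = -18535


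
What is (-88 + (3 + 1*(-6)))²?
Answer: 8281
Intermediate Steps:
(-88 + (3 + 1*(-6)))² = (-88 + (3 - 6))² = (-88 - 3)² = (-91)² = 8281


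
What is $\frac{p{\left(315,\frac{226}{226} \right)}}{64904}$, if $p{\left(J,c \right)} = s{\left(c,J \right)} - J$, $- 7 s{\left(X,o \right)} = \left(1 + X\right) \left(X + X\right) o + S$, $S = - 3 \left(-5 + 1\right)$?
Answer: $- \frac{3}{392} \approx -0.0076531$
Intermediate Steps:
$S = 12$ ($S = \left(-3\right) \left(-4\right) = 12$)
$s{\left(X,o \right)} = - \frac{12}{7} - \frac{2 X o \left(1 + X\right)}{7}$ ($s{\left(X,o \right)} = - \frac{\left(1 + X\right) \left(X + X\right) o + 12}{7} = - \frac{\left(1 + X\right) 2 X o + 12}{7} = - \frac{2 X \left(1 + X\right) o + 12}{7} = - \frac{2 X o \left(1 + X\right) + 12}{7} = - \frac{12 + 2 X o \left(1 + X\right)}{7} = - \frac{12}{7} - \frac{2 X o \left(1 + X\right)}{7}$)
$p{\left(J,c \right)} = - \frac{12}{7} - J - \frac{2 J c}{7} - \frac{2 J c^{2}}{7}$ ($p{\left(J,c \right)} = \left(- \frac{12}{7} - \frac{2 c J}{7} - \frac{2 J c^{2}}{7}\right) - J = \left(- \frac{12}{7} - \frac{2 J c}{7} - \frac{2 J c^{2}}{7}\right) - J = - \frac{12}{7} - J - \frac{2 J c}{7} - \frac{2 J c^{2}}{7}$)
$\frac{p{\left(315,\frac{226}{226} \right)}}{64904} = \frac{- \frac{12}{7} - 315 - 90 \cdot \frac{226}{226} - 90 \left(\frac{226}{226}\right)^{2}}{64904} = \left(- \frac{12}{7} - 315 - 90 \cdot 226 \cdot \frac{1}{226} - 90 \left(226 \cdot \frac{1}{226}\right)^{2}\right) \frac{1}{64904} = \left(- \frac{12}{7} - 315 - 90 \cdot 1 - 90 \cdot 1^{2}\right) \frac{1}{64904} = \left(- \frac{12}{7} - 315 - 90 - 90 \cdot 1\right) \frac{1}{64904} = \left(- \frac{12}{7} - 315 - 90 - 90\right) \frac{1}{64904} = \left(- \frac{3477}{7}\right) \frac{1}{64904} = - \frac{3}{392}$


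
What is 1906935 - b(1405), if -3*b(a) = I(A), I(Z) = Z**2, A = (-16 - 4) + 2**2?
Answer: 5721061/3 ≈ 1.9070e+6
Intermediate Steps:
A = -16 (A = -20 + 4 = -16)
b(a) = -256/3 (b(a) = -1/3*(-16)**2 = -1/3*256 = -256/3)
1906935 - b(1405) = 1906935 - 1*(-256/3) = 1906935 + 256/3 = 5721061/3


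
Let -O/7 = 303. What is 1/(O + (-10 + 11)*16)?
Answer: -1/2105 ≈ -0.00047506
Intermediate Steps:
O = -2121 (O = -7*303 = -2121)
1/(O + (-10 + 11)*16) = 1/(-2121 + (-10 + 11)*16) = 1/(-2121 + 1*16) = 1/(-2121 + 16) = 1/(-2105) = -1/2105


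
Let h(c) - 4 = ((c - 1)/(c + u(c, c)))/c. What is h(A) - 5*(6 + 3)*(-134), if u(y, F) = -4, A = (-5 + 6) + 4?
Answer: 30174/5 ≈ 6034.8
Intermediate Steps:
A = 5 (A = 1 + 4 = 5)
h(c) = 4 + (-1 + c)/(c*(-4 + c)) (h(c) = 4 + ((c - 1)/(c - 4))/c = 4 + ((-1 + c)/(-4 + c))/c = 4 + (-1 + c)/(c*(-4 + c)))
h(A) - 5*(6 + 3)*(-134) = (-1 - 15*5 + 4*5²)/(5*(-4 + 5)) - 5*(6 + 3)*(-134) = (⅕)*(-1 - 75 + 4*25)/1 - 5*9*(-134) = (⅕)*1*(-1 - 75 + 100) - 45*(-134) = (⅕)*1*24 + 6030 = 24/5 + 6030 = 30174/5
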